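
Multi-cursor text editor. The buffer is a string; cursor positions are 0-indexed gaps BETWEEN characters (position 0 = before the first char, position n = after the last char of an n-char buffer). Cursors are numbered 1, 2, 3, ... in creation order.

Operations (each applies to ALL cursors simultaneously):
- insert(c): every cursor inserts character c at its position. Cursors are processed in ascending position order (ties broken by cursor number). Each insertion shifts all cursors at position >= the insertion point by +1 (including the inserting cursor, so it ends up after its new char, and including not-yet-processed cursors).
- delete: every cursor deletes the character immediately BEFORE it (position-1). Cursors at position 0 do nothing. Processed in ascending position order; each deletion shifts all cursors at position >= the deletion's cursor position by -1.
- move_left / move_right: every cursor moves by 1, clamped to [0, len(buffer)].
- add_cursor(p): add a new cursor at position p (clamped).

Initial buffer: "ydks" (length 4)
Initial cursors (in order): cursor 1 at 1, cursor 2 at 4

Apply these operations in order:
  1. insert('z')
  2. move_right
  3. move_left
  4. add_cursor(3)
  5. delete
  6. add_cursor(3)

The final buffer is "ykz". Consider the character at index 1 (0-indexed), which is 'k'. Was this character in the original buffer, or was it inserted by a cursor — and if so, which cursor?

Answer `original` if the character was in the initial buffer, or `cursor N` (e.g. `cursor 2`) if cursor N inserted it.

After op 1 (insert('z')): buffer="yzdksz" (len 6), cursors c1@2 c2@6, authorship .1...2
After op 2 (move_right): buffer="yzdksz" (len 6), cursors c1@3 c2@6, authorship .1...2
After op 3 (move_left): buffer="yzdksz" (len 6), cursors c1@2 c2@5, authorship .1...2
After op 4 (add_cursor(3)): buffer="yzdksz" (len 6), cursors c1@2 c3@3 c2@5, authorship .1...2
After op 5 (delete): buffer="ykz" (len 3), cursors c1@1 c3@1 c2@2, authorship ..2
After op 6 (add_cursor(3)): buffer="ykz" (len 3), cursors c1@1 c3@1 c2@2 c4@3, authorship ..2
Authorship (.=original, N=cursor N): . . 2
Index 1: author = original

Answer: original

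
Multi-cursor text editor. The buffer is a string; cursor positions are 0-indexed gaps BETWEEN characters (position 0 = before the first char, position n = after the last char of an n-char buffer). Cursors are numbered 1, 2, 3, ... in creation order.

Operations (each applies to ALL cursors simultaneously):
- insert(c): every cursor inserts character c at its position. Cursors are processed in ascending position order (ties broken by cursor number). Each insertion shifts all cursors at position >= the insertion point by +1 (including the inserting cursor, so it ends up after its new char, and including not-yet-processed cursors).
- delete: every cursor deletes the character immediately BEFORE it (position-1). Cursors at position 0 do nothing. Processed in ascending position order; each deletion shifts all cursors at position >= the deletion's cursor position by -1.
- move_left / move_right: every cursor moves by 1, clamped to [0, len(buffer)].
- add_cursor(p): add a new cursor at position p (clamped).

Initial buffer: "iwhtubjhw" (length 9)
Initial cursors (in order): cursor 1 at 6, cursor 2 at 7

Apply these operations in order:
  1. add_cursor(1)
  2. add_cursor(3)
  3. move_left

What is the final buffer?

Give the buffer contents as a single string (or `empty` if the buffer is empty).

Answer: iwhtubjhw

Derivation:
After op 1 (add_cursor(1)): buffer="iwhtubjhw" (len 9), cursors c3@1 c1@6 c2@7, authorship .........
After op 2 (add_cursor(3)): buffer="iwhtubjhw" (len 9), cursors c3@1 c4@3 c1@6 c2@7, authorship .........
After op 3 (move_left): buffer="iwhtubjhw" (len 9), cursors c3@0 c4@2 c1@5 c2@6, authorship .........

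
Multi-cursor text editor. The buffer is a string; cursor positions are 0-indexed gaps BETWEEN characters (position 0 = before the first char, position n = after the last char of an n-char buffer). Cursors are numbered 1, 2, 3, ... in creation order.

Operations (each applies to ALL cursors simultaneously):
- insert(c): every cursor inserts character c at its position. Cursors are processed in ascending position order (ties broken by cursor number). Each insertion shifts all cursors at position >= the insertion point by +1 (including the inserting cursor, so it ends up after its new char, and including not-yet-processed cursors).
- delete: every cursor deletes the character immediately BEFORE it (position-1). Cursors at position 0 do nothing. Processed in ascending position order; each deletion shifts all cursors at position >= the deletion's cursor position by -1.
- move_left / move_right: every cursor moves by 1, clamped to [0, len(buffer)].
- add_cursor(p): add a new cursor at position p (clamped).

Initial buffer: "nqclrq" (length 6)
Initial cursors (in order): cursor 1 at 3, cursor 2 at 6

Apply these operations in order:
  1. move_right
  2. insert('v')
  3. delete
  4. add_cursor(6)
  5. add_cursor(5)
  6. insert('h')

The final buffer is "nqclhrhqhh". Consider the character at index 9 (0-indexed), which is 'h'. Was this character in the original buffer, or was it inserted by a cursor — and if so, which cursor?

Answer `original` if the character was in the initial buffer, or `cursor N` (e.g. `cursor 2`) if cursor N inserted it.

After op 1 (move_right): buffer="nqclrq" (len 6), cursors c1@4 c2@6, authorship ......
After op 2 (insert('v')): buffer="nqclvrqv" (len 8), cursors c1@5 c2@8, authorship ....1..2
After op 3 (delete): buffer="nqclrq" (len 6), cursors c1@4 c2@6, authorship ......
After op 4 (add_cursor(6)): buffer="nqclrq" (len 6), cursors c1@4 c2@6 c3@6, authorship ......
After op 5 (add_cursor(5)): buffer="nqclrq" (len 6), cursors c1@4 c4@5 c2@6 c3@6, authorship ......
After op 6 (insert('h')): buffer="nqclhrhqhh" (len 10), cursors c1@5 c4@7 c2@10 c3@10, authorship ....1.4.23
Authorship (.=original, N=cursor N): . . . . 1 . 4 . 2 3
Index 9: author = 3

Answer: cursor 3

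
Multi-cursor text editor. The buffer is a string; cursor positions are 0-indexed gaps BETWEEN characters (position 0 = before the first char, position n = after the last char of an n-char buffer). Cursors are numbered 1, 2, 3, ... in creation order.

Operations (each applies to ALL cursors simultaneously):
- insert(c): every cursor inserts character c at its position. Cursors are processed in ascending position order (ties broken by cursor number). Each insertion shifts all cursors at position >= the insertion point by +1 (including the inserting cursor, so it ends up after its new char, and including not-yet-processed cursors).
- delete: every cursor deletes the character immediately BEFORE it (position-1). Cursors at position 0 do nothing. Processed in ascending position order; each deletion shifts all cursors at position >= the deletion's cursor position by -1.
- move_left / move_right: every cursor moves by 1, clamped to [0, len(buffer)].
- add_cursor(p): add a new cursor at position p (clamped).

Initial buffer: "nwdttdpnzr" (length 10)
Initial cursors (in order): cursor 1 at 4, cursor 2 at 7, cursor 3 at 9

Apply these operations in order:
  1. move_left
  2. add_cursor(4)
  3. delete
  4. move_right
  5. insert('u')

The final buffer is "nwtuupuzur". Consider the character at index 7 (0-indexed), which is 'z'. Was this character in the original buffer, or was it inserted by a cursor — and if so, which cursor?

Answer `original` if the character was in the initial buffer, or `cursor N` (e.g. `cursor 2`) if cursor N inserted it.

Answer: original

Derivation:
After op 1 (move_left): buffer="nwdttdpnzr" (len 10), cursors c1@3 c2@6 c3@8, authorship ..........
After op 2 (add_cursor(4)): buffer="nwdttdpnzr" (len 10), cursors c1@3 c4@4 c2@6 c3@8, authorship ..........
After op 3 (delete): buffer="nwtpzr" (len 6), cursors c1@2 c4@2 c2@3 c3@4, authorship ......
After op 4 (move_right): buffer="nwtpzr" (len 6), cursors c1@3 c4@3 c2@4 c3@5, authorship ......
After op 5 (insert('u')): buffer="nwtuupuzur" (len 10), cursors c1@5 c4@5 c2@7 c3@9, authorship ...14.2.3.
Authorship (.=original, N=cursor N): . . . 1 4 . 2 . 3 .
Index 7: author = original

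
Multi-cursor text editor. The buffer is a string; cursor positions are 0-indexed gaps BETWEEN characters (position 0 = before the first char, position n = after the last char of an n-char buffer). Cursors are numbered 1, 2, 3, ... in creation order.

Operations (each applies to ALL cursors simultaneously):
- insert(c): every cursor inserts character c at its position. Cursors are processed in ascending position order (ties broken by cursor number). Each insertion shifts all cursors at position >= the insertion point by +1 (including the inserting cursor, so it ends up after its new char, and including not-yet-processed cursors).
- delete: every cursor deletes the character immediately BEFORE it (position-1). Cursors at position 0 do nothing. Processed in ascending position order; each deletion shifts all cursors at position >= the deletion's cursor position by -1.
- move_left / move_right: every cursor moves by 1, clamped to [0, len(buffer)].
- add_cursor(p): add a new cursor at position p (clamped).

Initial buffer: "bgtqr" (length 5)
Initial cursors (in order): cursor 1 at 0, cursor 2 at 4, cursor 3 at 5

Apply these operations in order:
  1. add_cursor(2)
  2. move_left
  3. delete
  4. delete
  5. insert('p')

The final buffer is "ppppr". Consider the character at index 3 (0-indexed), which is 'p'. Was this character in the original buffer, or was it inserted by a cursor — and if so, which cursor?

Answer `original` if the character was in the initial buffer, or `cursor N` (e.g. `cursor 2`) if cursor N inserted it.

After op 1 (add_cursor(2)): buffer="bgtqr" (len 5), cursors c1@0 c4@2 c2@4 c3@5, authorship .....
After op 2 (move_left): buffer="bgtqr" (len 5), cursors c1@0 c4@1 c2@3 c3@4, authorship .....
After op 3 (delete): buffer="gr" (len 2), cursors c1@0 c4@0 c2@1 c3@1, authorship ..
After op 4 (delete): buffer="r" (len 1), cursors c1@0 c2@0 c3@0 c4@0, authorship .
After op 5 (insert('p')): buffer="ppppr" (len 5), cursors c1@4 c2@4 c3@4 c4@4, authorship 1234.
Authorship (.=original, N=cursor N): 1 2 3 4 .
Index 3: author = 4

Answer: cursor 4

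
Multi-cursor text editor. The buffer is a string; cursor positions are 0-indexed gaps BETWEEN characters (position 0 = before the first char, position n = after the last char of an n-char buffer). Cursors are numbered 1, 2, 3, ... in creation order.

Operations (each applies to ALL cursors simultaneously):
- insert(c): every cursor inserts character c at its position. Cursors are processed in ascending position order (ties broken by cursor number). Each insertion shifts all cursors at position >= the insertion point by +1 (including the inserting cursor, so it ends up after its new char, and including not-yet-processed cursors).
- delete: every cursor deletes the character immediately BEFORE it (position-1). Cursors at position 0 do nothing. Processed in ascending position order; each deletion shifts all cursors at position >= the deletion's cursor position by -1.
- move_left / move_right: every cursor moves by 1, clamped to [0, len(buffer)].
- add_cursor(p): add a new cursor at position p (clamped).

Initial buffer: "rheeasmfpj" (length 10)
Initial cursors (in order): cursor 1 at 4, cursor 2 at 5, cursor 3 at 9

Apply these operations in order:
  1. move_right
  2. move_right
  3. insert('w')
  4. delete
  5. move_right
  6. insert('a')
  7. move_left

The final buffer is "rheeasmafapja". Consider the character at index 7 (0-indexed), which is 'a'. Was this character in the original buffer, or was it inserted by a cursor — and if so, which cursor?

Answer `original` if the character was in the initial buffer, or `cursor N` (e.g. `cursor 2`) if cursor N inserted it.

Answer: cursor 1

Derivation:
After op 1 (move_right): buffer="rheeasmfpj" (len 10), cursors c1@5 c2@6 c3@10, authorship ..........
After op 2 (move_right): buffer="rheeasmfpj" (len 10), cursors c1@6 c2@7 c3@10, authorship ..........
After op 3 (insert('w')): buffer="rheeaswmwfpjw" (len 13), cursors c1@7 c2@9 c3@13, authorship ......1.2...3
After op 4 (delete): buffer="rheeasmfpj" (len 10), cursors c1@6 c2@7 c3@10, authorship ..........
After op 5 (move_right): buffer="rheeasmfpj" (len 10), cursors c1@7 c2@8 c3@10, authorship ..........
After op 6 (insert('a')): buffer="rheeasmafapja" (len 13), cursors c1@8 c2@10 c3@13, authorship .......1.2..3
After op 7 (move_left): buffer="rheeasmafapja" (len 13), cursors c1@7 c2@9 c3@12, authorship .......1.2..3
Authorship (.=original, N=cursor N): . . . . . . . 1 . 2 . . 3
Index 7: author = 1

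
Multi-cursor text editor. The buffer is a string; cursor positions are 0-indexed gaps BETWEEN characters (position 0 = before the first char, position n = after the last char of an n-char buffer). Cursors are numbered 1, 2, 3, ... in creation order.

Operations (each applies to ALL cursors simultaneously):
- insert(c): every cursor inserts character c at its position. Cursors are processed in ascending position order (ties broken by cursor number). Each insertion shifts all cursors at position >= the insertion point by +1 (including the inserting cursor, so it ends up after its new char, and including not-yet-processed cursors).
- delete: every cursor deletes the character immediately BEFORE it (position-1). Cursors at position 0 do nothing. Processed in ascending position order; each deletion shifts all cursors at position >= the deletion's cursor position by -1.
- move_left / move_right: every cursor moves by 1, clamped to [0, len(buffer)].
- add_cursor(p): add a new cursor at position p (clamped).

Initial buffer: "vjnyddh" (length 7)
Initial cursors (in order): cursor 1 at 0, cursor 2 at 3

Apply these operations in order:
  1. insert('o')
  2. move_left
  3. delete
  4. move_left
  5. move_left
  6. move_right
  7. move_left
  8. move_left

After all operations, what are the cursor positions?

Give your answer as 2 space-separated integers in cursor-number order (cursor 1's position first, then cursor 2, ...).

Answer: 0 0

Derivation:
After op 1 (insert('o')): buffer="ovjnoyddh" (len 9), cursors c1@1 c2@5, authorship 1...2....
After op 2 (move_left): buffer="ovjnoyddh" (len 9), cursors c1@0 c2@4, authorship 1...2....
After op 3 (delete): buffer="ovjoyddh" (len 8), cursors c1@0 c2@3, authorship 1..2....
After op 4 (move_left): buffer="ovjoyddh" (len 8), cursors c1@0 c2@2, authorship 1..2....
After op 5 (move_left): buffer="ovjoyddh" (len 8), cursors c1@0 c2@1, authorship 1..2....
After op 6 (move_right): buffer="ovjoyddh" (len 8), cursors c1@1 c2@2, authorship 1..2....
After op 7 (move_left): buffer="ovjoyddh" (len 8), cursors c1@0 c2@1, authorship 1..2....
After op 8 (move_left): buffer="ovjoyddh" (len 8), cursors c1@0 c2@0, authorship 1..2....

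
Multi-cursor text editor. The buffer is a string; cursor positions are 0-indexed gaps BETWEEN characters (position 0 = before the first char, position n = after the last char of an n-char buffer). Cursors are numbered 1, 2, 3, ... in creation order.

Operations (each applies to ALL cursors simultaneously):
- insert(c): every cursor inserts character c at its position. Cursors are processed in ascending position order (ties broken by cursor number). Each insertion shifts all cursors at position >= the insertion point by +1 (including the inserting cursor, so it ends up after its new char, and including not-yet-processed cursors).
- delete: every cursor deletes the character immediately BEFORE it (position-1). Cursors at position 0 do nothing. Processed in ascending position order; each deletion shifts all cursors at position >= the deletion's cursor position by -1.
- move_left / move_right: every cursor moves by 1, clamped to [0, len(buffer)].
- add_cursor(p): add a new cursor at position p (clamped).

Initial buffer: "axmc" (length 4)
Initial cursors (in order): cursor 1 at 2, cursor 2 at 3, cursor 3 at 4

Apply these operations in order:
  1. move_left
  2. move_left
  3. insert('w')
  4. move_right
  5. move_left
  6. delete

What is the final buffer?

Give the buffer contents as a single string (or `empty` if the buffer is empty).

After op 1 (move_left): buffer="axmc" (len 4), cursors c1@1 c2@2 c3@3, authorship ....
After op 2 (move_left): buffer="axmc" (len 4), cursors c1@0 c2@1 c3@2, authorship ....
After op 3 (insert('w')): buffer="wawxwmc" (len 7), cursors c1@1 c2@3 c3@5, authorship 1.2.3..
After op 4 (move_right): buffer="wawxwmc" (len 7), cursors c1@2 c2@4 c3@6, authorship 1.2.3..
After op 5 (move_left): buffer="wawxwmc" (len 7), cursors c1@1 c2@3 c3@5, authorship 1.2.3..
After op 6 (delete): buffer="axmc" (len 4), cursors c1@0 c2@1 c3@2, authorship ....

Answer: axmc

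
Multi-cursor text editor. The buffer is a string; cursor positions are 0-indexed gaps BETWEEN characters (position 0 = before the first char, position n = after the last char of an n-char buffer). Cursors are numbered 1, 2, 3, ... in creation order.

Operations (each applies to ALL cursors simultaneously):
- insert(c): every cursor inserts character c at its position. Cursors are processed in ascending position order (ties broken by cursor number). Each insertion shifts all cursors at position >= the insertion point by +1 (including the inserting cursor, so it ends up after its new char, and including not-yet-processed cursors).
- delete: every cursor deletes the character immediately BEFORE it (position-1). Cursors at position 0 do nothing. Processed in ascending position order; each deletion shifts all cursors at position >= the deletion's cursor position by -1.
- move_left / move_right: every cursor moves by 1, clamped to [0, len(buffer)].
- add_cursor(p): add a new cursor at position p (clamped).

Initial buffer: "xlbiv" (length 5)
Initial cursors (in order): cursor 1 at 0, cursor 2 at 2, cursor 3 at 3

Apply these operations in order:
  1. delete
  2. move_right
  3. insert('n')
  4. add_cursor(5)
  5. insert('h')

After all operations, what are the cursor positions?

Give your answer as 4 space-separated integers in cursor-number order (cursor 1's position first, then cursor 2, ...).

Answer: 3 9 9 9

Derivation:
After op 1 (delete): buffer="xiv" (len 3), cursors c1@0 c2@1 c3@1, authorship ...
After op 2 (move_right): buffer="xiv" (len 3), cursors c1@1 c2@2 c3@2, authorship ...
After op 3 (insert('n')): buffer="xninnv" (len 6), cursors c1@2 c2@5 c3@5, authorship .1.23.
After op 4 (add_cursor(5)): buffer="xninnv" (len 6), cursors c1@2 c2@5 c3@5 c4@5, authorship .1.23.
After op 5 (insert('h')): buffer="xnhinnhhhv" (len 10), cursors c1@3 c2@9 c3@9 c4@9, authorship .11.23234.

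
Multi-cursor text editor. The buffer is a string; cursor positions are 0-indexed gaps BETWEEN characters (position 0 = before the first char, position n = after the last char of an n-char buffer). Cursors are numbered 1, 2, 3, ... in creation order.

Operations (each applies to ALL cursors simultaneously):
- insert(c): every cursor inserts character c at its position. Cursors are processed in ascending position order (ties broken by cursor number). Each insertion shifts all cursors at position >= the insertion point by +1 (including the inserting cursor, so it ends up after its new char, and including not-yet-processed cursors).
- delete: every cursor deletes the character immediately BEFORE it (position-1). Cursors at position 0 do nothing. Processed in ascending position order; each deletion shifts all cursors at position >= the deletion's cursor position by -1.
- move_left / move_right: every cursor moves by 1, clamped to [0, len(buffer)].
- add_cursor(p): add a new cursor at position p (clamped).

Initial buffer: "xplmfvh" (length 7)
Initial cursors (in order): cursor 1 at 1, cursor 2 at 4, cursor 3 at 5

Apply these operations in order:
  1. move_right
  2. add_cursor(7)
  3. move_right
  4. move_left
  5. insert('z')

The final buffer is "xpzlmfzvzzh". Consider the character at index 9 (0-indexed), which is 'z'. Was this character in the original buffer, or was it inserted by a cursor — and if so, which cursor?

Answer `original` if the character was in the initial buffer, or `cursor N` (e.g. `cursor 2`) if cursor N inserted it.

After op 1 (move_right): buffer="xplmfvh" (len 7), cursors c1@2 c2@5 c3@6, authorship .......
After op 2 (add_cursor(7)): buffer="xplmfvh" (len 7), cursors c1@2 c2@5 c3@6 c4@7, authorship .......
After op 3 (move_right): buffer="xplmfvh" (len 7), cursors c1@3 c2@6 c3@7 c4@7, authorship .......
After op 4 (move_left): buffer="xplmfvh" (len 7), cursors c1@2 c2@5 c3@6 c4@6, authorship .......
After op 5 (insert('z')): buffer="xpzlmfzvzzh" (len 11), cursors c1@3 c2@7 c3@10 c4@10, authorship ..1...2.34.
Authorship (.=original, N=cursor N): . . 1 . . . 2 . 3 4 .
Index 9: author = 4

Answer: cursor 4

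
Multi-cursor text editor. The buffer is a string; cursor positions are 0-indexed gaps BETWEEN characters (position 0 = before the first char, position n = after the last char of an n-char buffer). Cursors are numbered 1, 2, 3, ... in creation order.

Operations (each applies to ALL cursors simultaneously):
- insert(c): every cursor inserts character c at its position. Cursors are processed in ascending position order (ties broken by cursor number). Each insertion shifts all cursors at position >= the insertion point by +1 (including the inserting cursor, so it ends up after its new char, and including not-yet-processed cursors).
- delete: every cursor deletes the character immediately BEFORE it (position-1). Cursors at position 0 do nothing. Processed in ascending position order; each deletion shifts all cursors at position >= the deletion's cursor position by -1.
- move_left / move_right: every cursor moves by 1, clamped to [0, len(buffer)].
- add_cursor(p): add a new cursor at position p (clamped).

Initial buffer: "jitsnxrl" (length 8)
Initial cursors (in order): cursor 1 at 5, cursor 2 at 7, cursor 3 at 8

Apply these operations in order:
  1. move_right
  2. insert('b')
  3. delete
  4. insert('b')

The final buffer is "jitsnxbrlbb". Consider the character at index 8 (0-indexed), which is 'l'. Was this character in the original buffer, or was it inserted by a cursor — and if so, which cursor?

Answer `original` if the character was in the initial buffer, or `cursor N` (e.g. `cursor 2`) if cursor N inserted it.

Answer: original

Derivation:
After op 1 (move_right): buffer="jitsnxrl" (len 8), cursors c1@6 c2@8 c3@8, authorship ........
After op 2 (insert('b')): buffer="jitsnxbrlbb" (len 11), cursors c1@7 c2@11 c3@11, authorship ......1..23
After op 3 (delete): buffer="jitsnxrl" (len 8), cursors c1@6 c2@8 c3@8, authorship ........
After op 4 (insert('b')): buffer="jitsnxbrlbb" (len 11), cursors c1@7 c2@11 c3@11, authorship ......1..23
Authorship (.=original, N=cursor N): . . . . . . 1 . . 2 3
Index 8: author = original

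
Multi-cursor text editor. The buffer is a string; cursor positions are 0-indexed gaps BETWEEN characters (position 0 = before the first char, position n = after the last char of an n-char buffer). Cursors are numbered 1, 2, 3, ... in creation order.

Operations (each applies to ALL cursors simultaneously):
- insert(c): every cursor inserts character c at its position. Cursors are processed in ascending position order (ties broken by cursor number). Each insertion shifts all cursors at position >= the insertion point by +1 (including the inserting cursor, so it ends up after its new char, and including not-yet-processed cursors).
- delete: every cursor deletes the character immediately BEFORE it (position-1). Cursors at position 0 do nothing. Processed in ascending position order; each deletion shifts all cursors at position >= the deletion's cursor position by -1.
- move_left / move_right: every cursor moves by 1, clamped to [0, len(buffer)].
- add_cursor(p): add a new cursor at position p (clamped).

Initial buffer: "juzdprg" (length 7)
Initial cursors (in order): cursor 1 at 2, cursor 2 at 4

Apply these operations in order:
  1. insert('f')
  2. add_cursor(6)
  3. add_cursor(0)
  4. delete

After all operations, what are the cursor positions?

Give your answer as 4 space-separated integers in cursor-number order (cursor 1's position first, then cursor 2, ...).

Answer: 2 3 3 0

Derivation:
After op 1 (insert('f')): buffer="jufzdfprg" (len 9), cursors c1@3 c2@6, authorship ..1..2...
After op 2 (add_cursor(6)): buffer="jufzdfprg" (len 9), cursors c1@3 c2@6 c3@6, authorship ..1..2...
After op 3 (add_cursor(0)): buffer="jufzdfprg" (len 9), cursors c4@0 c1@3 c2@6 c3@6, authorship ..1..2...
After op 4 (delete): buffer="juzprg" (len 6), cursors c4@0 c1@2 c2@3 c3@3, authorship ......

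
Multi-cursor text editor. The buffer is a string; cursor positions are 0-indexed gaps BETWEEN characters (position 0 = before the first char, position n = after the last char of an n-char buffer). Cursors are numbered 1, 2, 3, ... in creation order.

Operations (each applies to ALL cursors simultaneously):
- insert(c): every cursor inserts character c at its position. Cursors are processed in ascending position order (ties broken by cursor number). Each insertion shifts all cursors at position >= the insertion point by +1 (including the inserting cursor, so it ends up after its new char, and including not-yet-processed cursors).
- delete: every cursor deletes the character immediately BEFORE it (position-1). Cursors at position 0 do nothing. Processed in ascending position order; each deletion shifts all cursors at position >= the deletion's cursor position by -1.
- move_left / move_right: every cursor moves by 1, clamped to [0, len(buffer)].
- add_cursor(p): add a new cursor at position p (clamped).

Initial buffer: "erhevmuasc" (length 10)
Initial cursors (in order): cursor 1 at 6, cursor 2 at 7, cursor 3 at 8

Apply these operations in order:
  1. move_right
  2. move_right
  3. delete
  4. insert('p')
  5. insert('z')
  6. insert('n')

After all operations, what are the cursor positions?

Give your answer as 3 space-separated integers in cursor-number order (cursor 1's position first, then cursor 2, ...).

Answer: 16 16 16

Derivation:
After op 1 (move_right): buffer="erhevmuasc" (len 10), cursors c1@7 c2@8 c3@9, authorship ..........
After op 2 (move_right): buffer="erhevmuasc" (len 10), cursors c1@8 c2@9 c3@10, authorship ..........
After op 3 (delete): buffer="erhevmu" (len 7), cursors c1@7 c2@7 c3@7, authorship .......
After op 4 (insert('p')): buffer="erhevmuppp" (len 10), cursors c1@10 c2@10 c3@10, authorship .......123
After op 5 (insert('z')): buffer="erhevmupppzzz" (len 13), cursors c1@13 c2@13 c3@13, authorship .......123123
After op 6 (insert('n')): buffer="erhevmupppzzznnn" (len 16), cursors c1@16 c2@16 c3@16, authorship .......123123123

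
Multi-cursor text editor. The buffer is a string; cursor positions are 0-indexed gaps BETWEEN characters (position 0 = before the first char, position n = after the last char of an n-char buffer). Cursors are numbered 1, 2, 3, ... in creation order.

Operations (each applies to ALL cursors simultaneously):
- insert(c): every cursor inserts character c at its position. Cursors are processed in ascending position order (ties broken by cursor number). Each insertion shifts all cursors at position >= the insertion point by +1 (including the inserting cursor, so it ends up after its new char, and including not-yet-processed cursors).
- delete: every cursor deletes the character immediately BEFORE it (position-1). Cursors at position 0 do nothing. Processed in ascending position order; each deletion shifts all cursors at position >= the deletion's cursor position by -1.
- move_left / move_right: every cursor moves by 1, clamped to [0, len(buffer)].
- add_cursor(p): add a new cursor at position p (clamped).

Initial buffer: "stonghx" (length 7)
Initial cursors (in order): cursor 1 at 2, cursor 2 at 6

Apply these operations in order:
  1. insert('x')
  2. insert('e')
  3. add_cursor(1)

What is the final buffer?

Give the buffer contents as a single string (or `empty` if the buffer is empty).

After op 1 (insert('x')): buffer="stxonghxx" (len 9), cursors c1@3 c2@8, authorship ..1....2.
After op 2 (insert('e')): buffer="stxeonghxex" (len 11), cursors c1@4 c2@10, authorship ..11....22.
After op 3 (add_cursor(1)): buffer="stxeonghxex" (len 11), cursors c3@1 c1@4 c2@10, authorship ..11....22.

Answer: stxeonghxex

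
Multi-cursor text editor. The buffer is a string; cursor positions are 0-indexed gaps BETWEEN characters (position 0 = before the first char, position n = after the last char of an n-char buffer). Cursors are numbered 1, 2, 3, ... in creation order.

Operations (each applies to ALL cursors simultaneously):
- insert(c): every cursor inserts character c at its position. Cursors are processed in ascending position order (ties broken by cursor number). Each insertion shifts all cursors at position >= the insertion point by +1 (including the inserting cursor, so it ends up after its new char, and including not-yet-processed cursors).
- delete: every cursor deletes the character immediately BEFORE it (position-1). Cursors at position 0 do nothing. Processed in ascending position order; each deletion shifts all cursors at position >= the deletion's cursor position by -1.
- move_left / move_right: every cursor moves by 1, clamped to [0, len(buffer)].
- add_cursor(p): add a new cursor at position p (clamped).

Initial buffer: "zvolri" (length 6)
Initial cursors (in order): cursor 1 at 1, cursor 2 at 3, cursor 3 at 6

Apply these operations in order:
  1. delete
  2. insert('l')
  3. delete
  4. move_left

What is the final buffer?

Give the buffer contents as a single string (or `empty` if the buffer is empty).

Answer: vlr

Derivation:
After op 1 (delete): buffer="vlr" (len 3), cursors c1@0 c2@1 c3@3, authorship ...
After op 2 (insert('l')): buffer="lvllrl" (len 6), cursors c1@1 c2@3 c3@6, authorship 1.2..3
After op 3 (delete): buffer="vlr" (len 3), cursors c1@0 c2@1 c3@3, authorship ...
After op 4 (move_left): buffer="vlr" (len 3), cursors c1@0 c2@0 c3@2, authorship ...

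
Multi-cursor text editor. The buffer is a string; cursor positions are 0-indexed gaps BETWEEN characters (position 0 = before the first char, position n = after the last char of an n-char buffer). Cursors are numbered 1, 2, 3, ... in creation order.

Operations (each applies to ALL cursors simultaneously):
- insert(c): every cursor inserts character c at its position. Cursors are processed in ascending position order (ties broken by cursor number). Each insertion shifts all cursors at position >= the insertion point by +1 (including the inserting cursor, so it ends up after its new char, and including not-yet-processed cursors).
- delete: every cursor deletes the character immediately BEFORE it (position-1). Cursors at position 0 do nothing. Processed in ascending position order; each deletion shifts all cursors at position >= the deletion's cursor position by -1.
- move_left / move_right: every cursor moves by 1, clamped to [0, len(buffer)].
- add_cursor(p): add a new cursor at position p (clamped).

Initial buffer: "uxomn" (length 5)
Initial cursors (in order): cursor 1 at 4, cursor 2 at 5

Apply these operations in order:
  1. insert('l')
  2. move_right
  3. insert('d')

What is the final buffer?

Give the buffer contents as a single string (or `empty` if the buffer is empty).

After op 1 (insert('l')): buffer="uxomlnl" (len 7), cursors c1@5 c2@7, authorship ....1.2
After op 2 (move_right): buffer="uxomlnl" (len 7), cursors c1@6 c2@7, authorship ....1.2
After op 3 (insert('d')): buffer="uxomlndld" (len 9), cursors c1@7 c2@9, authorship ....1.122

Answer: uxomlndld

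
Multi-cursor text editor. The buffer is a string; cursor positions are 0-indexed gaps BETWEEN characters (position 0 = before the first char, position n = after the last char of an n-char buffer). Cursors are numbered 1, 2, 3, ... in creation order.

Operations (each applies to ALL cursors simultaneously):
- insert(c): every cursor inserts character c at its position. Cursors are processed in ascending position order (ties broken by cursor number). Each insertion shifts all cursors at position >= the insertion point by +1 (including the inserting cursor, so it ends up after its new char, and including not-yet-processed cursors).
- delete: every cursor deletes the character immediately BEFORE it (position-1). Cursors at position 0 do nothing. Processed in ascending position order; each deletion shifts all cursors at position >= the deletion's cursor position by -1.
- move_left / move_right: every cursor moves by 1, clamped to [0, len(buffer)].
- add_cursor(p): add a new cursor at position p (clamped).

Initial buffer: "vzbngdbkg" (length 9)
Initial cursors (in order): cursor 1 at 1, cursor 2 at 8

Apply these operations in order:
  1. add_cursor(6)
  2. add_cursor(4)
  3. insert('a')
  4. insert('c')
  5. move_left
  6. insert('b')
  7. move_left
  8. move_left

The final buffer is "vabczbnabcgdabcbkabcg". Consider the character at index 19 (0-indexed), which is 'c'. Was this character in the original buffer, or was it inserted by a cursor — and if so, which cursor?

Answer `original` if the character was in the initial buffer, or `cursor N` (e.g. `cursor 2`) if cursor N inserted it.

Answer: cursor 2

Derivation:
After op 1 (add_cursor(6)): buffer="vzbngdbkg" (len 9), cursors c1@1 c3@6 c2@8, authorship .........
After op 2 (add_cursor(4)): buffer="vzbngdbkg" (len 9), cursors c1@1 c4@4 c3@6 c2@8, authorship .........
After op 3 (insert('a')): buffer="vazbnagdabkag" (len 13), cursors c1@2 c4@6 c3@9 c2@12, authorship .1...4..3..2.
After op 4 (insert('c')): buffer="vaczbnacgdacbkacg" (len 17), cursors c1@3 c4@8 c3@12 c2@16, authorship .11...44..33..22.
After op 5 (move_left): buffer="vaczbnacgdacbkacg" (len 17), cursors c1@2 c4@7 c3@11 c2@15, authorship .11...44..33..22.
After op 6 (insert('b')): buffer="vabczbnabcgdabcbkabcg" (len 21), cursors c1@3 c4@9 c3@14 c2@19, authorship .111...444..333..222.
After op 7 (move_left): buffer="vabczbnabcgdabcbkabcg" (len 21), cursors c1@2 c4@8 c3@13 c2@18, authorship .111...444..333..222.
After op 8 (move_left): buffer="vabczbnabcgdabcbkabcg" (len 21), cursors c1@1 c4@7 c3@12 c2@17, authorship .111...444..333..222.
Authorship (.=original, N=cursor N): . 1 1 1 . . . 4 4 4 . . 3 3 3 . . 2 2 2 .
Index 19: author = 2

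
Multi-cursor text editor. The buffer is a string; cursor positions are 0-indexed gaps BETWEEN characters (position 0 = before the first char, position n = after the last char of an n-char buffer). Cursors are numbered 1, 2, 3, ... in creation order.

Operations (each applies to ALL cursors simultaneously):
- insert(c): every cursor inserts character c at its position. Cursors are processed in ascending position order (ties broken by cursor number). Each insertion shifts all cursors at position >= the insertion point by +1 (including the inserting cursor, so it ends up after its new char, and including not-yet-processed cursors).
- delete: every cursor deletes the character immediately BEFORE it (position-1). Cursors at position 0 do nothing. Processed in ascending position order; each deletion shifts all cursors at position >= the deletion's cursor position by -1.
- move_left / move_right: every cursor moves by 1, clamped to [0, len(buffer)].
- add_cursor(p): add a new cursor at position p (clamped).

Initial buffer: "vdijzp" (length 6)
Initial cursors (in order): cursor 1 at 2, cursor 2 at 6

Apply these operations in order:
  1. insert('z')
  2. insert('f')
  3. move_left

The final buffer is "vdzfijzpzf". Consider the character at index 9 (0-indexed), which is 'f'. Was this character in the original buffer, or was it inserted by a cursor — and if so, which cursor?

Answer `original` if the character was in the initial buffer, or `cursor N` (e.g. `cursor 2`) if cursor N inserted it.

After op 1 (insert('z')): buffer="vdzijzpz" (len 8), cursors c1@3 c2@8, authorship ..1....2
After op 2 (insert('f')): buffer="vdzfijzpzf" (len 10), cursors c1@4 c2@10, authorship ..11....22
After op 3 (move_left): buffer="vdzfijzpzf" (len 10), cursors c1@3 c2@9, authorship ..11....22
Authorship (.=original, N=cursor N): . . 1 1 . . . . 2 2
Index 9: author = 2

Answer: cursor 2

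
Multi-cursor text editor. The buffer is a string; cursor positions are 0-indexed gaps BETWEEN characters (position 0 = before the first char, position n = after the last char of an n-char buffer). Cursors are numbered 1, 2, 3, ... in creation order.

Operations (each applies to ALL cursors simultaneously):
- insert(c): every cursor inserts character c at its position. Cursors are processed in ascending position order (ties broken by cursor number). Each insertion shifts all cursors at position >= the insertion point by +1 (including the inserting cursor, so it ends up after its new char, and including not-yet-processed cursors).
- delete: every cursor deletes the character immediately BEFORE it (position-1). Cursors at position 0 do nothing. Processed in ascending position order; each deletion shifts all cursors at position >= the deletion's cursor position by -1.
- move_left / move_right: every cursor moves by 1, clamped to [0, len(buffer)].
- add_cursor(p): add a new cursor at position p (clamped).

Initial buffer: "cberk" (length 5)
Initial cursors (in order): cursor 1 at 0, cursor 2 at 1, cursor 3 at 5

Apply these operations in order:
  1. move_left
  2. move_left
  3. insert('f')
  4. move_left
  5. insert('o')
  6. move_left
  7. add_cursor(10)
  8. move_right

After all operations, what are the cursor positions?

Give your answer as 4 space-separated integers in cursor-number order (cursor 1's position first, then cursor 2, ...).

After op 1 (move_left): buffer="cberk" (len 5), cursors c1@0 c2@0 c3@4, authorship .....
After op 2 (move_left): buffer="cberk" (len 5), cursors c1@0 c2@0 c3@3, authorship .....
After op 3 (insert('f')): buffer="ffcbefrk" (len 8), cursors c1@2 c2@2 c3@6, authorship 12...3..
After op 4 (move_left): buffer="ffcbefrk" (len 8), cursors c1@1 c2@1 c3@5, authorship 12...3..
After op 5 (insert('o')): buffer="foofcbeofrk" (len 11), cursors c1@3 c2@3 c3@8, authorship 1122...33..
After op 6 (move_left): buffer="foofcbeofrk" (len 11), cursors c1@2 c2@2 c3@7, authorship 1122...33..
After op 7 (add_cursor(10)): buffer="foofcbeofrk" (len 11), cursors c1@2 c2@2 c3@7 c4@10, authorship 1122...33..
After op 8 (move_right): buffer="foofcbeofrk" (len 11), cursors c1@3 c2@3 c3@8 c4@11, authorship 1122...33..

Answer: 3 3 8 11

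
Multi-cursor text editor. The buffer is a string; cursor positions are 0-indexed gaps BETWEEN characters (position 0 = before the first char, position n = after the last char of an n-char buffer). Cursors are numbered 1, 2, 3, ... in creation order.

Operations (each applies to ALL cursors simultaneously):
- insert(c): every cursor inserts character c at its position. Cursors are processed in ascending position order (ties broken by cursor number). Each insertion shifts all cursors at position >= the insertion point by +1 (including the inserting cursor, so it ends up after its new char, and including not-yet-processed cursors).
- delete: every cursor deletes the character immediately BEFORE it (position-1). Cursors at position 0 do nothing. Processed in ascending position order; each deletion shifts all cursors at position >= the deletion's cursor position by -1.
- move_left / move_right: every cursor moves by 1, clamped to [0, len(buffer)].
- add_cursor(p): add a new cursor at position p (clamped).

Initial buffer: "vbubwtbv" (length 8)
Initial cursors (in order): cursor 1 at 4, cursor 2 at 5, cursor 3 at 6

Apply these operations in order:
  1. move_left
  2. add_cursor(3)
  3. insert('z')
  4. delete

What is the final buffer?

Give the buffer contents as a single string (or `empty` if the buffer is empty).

After op 1 (move_left): buffer="vbubwtbv" (len 8), cursors c1@3 c2@4 c3@5, authorship ........
After op 2 (add_cursor(3)): buffer="vbubwtbv" (len 8), cursors c1@3 c4@3 c2@4 c3@5, authorship ........
After op 3 (insert('z')): buffer="vbuzzbzwztbv" (len 12), cursors c1@5 c4@5 c2@7 c3@9, authorship ...14.2.3...
After op 4 (delete): buffer="vbubwtbv" (len 8), cursors c1@3 c4@3 c2@4 c3@5, authorship ........

Answer: vbubwtbv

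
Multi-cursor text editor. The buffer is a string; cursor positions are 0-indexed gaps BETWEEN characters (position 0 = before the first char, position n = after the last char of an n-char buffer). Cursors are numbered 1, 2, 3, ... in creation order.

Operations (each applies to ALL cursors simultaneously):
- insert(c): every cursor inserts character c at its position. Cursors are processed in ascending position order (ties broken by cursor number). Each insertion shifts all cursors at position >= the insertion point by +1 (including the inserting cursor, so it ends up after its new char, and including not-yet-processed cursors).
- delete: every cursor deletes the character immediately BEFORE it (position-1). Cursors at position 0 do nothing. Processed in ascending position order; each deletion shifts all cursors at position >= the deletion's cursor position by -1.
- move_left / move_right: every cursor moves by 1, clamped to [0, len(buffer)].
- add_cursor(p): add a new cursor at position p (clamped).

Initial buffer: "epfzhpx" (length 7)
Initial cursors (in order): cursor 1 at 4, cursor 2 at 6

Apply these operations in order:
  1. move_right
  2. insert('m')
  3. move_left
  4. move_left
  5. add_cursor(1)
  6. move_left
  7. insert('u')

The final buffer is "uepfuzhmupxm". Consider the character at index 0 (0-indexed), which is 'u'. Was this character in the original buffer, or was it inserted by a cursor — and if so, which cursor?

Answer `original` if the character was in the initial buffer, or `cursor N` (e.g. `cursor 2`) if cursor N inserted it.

Answer: cursor 3

Derivation:
After op 1 (move_right): buffer="epfzhpx" (len 7), cursors c1@5 c2@7, authorship .......
After op 2 (insert('m')): buffer="epfzhmpxm" (len 9), cursors c1@6 c2@9, authorship .....1..2
After op 3 (move_left): buffer="epfzhmpxm" (len 9), cursors c1@5 c2@8, authorship .....1..2
After op 4 (move_left): buffer="epfzhmpxm" (len 9), cursors c1@4 c2@7, authorship .....1..2
After op 5 (add_cursor(1)): buffer="epfzhmpxm" (len 9), cursors c3@1 c1@4 c2@7, authorship .....1..2
After op 6 (move_left): buffer="epfzhmpxm" (len 9), cursors c3@0 c1@3 c2@6, authorship .....1..2
After op 7 (insert('u')): buffer="uepfuzhmupxm" (len 12), cursors c3@1 c1@5 c2@9, authorship 3...1..12..2
Authorship (.=original, N=cursor N): 3 . . . 1 . . 1 2 . . 2
Index 0: author = 3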